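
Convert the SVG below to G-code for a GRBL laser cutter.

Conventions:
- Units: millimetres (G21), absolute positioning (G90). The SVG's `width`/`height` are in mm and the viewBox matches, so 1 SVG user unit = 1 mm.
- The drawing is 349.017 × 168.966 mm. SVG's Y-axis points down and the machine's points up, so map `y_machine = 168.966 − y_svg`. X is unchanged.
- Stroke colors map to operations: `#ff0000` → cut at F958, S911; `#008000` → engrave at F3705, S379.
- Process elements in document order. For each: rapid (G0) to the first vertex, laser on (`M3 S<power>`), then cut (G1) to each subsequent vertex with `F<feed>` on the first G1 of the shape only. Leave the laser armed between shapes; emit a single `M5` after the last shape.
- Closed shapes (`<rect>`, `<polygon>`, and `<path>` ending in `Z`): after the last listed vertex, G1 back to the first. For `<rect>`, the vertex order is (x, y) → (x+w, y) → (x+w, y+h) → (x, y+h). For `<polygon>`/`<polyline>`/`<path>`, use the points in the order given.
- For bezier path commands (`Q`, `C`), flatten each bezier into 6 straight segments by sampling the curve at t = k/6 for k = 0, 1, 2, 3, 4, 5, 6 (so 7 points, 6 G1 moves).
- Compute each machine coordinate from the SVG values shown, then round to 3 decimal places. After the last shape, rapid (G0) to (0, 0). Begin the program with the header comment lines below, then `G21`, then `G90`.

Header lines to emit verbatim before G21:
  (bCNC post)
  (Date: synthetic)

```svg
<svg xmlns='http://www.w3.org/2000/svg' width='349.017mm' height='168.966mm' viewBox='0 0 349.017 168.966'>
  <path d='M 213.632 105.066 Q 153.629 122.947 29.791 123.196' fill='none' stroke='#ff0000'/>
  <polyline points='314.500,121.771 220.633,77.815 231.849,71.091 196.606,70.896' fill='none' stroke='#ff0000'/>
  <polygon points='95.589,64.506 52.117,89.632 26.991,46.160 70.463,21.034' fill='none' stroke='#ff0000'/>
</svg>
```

viewBox `0 0 349.017 168.966` with mm width/height → 1 unit = 1 mm. Flip: y_m = 168.966 − y_svg.

**Shape 1** — `<path>` quadratic bezier, stroke `#ff0000` → cut (S911, F958). Control points (SVG): P0=(213.632,105.066), P1=(153.629,122.947), P2=(29.791,123.196); sampled at t=k/6. Machine vertices: (213.632,63.900) → (191.858,58.429) → (166.537,53.938) → (137.670,50.427) → (105.257,47.895) → (69.297,46.343) → (29.791,45.770). Open path.

**Shape 2** — `<polyline>` open polyline, stroke `#ff0000` → cut (S911, F958). Machine vertices: (314.500,47.195) → (220.633,91.151) → (231.849,97.875) → (196.606,98.070). Open path.

**Shape 3** — `<polygon>` regular polygon, stroke `#ff0000` → cut (S911, F958). Machine vertices: (95.589,104.460) → (52.117,79.334) → (26.991,122.806) → (70.463,147.932) → (95.589,104.460). Closed: final G1 returns to the first vertex.

(bCNC post)
(Date: synthetic)
G21
G90
G0 X213.632 Y63.900
M3 S911
G1 X191.858 Y58.429 F958
G1 X166.537 Y53.938
G1 X137.670 Y50.427
G1 X105.257 Y47.895
G1 X69.297 Y46.343
G1 X29.791 Y45.770
G0 X314.500 Y47.195
M3 S911
G1 X220.633 Y91.151 F958
G1 X231.849 Y97.875
G1 X196.606 Y98.070
G0 X95.589 Y104.460
M3 S911
G1 X52.117 Y79.334 F958
G1 X26.991 Y122.806
G1 X70.463 Y147.932
G1 X95.589 Y104.460
M5
G0 X0.000 Y0.000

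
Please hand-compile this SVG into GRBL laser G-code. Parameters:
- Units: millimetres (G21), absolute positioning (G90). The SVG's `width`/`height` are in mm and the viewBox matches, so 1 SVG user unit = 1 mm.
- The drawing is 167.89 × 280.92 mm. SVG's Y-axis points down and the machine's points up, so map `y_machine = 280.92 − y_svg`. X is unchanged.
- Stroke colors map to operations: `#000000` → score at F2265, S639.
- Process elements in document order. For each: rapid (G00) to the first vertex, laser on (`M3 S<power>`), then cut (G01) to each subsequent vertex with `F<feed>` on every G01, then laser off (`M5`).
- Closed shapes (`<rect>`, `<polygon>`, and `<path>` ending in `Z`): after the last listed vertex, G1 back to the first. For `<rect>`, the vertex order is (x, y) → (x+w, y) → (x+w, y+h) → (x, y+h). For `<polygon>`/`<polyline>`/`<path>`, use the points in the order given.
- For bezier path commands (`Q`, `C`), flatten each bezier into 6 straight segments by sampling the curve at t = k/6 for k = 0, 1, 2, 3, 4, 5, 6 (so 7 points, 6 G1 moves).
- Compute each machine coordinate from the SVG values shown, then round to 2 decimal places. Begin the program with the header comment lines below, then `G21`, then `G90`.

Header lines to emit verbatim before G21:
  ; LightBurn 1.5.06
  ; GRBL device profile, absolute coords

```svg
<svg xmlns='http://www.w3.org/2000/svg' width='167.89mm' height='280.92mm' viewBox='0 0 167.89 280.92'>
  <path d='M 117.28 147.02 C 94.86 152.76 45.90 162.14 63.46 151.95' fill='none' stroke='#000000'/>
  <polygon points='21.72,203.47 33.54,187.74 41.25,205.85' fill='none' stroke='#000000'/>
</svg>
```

viewBox `0 0 167.89 280.92` with mm width/height → 1 unit = 1 mm. Flip: y_m = 280.92 − y_svg.

**Shape 1** — `<path>` cubic bezier, stroke `#000000` → score (S639, F2265). Control points (SVG): P0=(117.28,147.02), P1=(94.86,152.76), P2=(45.90,162.14), P3=(63.46,151.95); sampled at t=k/6. Machine vertices: (117.28,133.90) → (104.29,130.83) → (89.46,127.81) → (75.38,125.46) → (64.63,124.44) → (59.79,125.40) → (63.46,128.97). Open path.

**Shape 2** — `<polygon>` regular polygon, stroke `#000000` → score (S639, F2265). Machine vertices: (21.72,77.45) → (33.54,93.18) → (41.25,75.07) → (21.72,77.45). Closed: final G1 returns to the first vertex.

; LightBurn 1.5.06
; GRBL device profile, absolute coords
G21
G90
G00 X117.28 Y133.90
M3 S639
G01 X104.29 Y130.83 F2265
G01 X89.46 Y127.81 F2265
G01 X75.38 Y125.46 F2265
G01 X64.63 Y124.44 F2265
G01 X59.79 Y125.40 F2265
G01 X63.46 Y128.97 F2265
M5
G00 X21.72 Y77.45
M3 S639
G01 X33.54 Y93.18 F2265
G01 X41.25 Y75.07 F2265
G01 X21.72 Y77.45 F2265
M5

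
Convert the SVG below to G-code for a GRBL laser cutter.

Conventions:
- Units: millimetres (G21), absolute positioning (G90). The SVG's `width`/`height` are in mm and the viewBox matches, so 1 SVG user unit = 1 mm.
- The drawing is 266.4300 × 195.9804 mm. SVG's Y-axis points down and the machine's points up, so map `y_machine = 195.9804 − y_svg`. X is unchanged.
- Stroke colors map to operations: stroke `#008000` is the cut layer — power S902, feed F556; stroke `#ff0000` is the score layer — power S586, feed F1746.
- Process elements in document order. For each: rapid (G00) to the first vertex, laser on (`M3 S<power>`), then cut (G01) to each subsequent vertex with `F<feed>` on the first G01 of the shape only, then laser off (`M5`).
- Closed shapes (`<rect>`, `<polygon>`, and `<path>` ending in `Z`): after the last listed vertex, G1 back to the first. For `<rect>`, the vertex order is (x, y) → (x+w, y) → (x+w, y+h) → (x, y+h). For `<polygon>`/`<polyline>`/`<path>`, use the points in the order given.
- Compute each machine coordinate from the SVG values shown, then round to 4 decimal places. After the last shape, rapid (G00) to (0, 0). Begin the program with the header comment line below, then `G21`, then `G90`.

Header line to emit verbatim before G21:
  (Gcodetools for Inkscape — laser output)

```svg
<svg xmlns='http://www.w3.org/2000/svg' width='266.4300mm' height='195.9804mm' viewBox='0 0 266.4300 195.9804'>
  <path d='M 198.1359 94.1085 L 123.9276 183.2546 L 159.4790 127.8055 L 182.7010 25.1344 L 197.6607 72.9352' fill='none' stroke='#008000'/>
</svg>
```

1 u = 1 mm; y_m = 195.9804 − y.

[1] `<path>` open polyline, #008000→cut S902 F556: (198.1359,101.8719) → (123.9276,12.7258) → (159.4790,68.1749) → (182.7010,170.8460) → (197.6607,123.0452)

(Gcodetools for Inkscape — laser output)
G21
G90
G00 X198.1359 Y101.8719
M3 S902
G01 X123.9276 Y12.7258 F556
G01 X159.4790 Y68.1749
G01 X182.7010 Y170.8460
G01 X197.6607 Y123.0452
M5
G00 X0.0000 Y0.0000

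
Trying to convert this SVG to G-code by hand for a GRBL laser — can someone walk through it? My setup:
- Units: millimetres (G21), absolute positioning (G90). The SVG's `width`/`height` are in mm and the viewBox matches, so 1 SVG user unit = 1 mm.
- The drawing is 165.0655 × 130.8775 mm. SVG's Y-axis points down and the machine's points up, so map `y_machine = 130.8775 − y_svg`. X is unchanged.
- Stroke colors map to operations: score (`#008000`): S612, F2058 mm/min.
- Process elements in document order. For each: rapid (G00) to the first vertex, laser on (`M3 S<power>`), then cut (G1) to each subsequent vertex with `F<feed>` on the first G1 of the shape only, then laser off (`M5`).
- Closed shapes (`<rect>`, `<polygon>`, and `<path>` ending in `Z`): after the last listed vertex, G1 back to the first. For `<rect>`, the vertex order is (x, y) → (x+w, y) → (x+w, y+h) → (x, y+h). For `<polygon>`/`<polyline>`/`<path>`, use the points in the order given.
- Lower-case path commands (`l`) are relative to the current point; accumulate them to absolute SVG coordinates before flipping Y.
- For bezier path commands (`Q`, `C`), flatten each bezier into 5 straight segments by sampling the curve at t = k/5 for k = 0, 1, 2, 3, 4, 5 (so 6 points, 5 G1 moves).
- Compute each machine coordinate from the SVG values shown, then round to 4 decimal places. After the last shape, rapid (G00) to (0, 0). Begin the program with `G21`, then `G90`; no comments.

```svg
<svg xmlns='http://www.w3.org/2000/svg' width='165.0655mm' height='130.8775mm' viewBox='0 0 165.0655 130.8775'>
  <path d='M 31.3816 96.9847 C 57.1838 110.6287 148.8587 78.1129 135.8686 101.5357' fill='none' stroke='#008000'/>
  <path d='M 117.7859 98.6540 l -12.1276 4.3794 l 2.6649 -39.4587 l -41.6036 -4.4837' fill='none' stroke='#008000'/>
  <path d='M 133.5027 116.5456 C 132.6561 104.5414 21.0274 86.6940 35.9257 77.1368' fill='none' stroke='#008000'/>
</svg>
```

viewBox `0 0 165.0655 130.8775` with mm width/height → 1 unit = 1 mm. Flip: y_m = 130.8775 − y_svg.

**Shape 1** — `<path>` cubic bezier, stroke `#008000` → score (S612, F2058). Control points (SVG): P0=(31.3816,96.9847), P1=(57.1838,110.6287), P2=(148.8587,78.1129), P3=(135.8686,101.5357); sampled at t=k/5. Machine vertices: (31.3816,33.8928) → (53.4033,30.4288) → (83.0487,33.1424) → (112.1319,37.1329) → (132.4672,37.4996) → (135.8686,29.3418). Open path.

**Shape 2** — `<path>` open polyline, stroke `#008000` → score (S612, F2058). Machine vertices: (117.7859,32.2235) → (105.6583,27.8441) → (108.3232,67.3028) → (66.7196,71.7865). Open path.

**Shape 3** — `<path>` cubic bezier, stroke `#008000` → score (S612, F2058). Control points (SVG): P0=(133.5027,116.5456), P1=(132.6561,104.5414), P2=(21.0274,86.6940), P3=(35.9257,77.1368); sampled at t=k/5. Machine vertices: (133.5027,14.3319) → (121.5994,22.1225) → (94.4992,30.6371) → (63.5929,39.1973) → (40.2715,47.1246) → (35.9257,53.7407). Open path.

G21
G90
G00 X31.3816 Y33.8928
M3 S612
G1 X53.4033 Y30.4288 F2058
G1 X83.0487 Y33.1424
G1 X112.1319 Y37.1329
G1 X132.4672 Y37.4996
G1 X135.8686 Y29.3418
M5
G00 X117.7859 Y32.2235
M3 S612
G1 X105.6583 Y27.8441 F2058
G1 X108.3232 Y67.3028
G1 X66.7196 Y71.7865
M5
G00 X133.5027 Y14.3319
M3 S612
G1 X121.5994 Y22.1225 F2058
G1 X94.4992 Y30.6371
G1 X63.5929 Y39.1973
G1 X40.2715 Y47.1246
G1 X35.9257 Y53.7407
M5
G00 X0.0000 Y0.0000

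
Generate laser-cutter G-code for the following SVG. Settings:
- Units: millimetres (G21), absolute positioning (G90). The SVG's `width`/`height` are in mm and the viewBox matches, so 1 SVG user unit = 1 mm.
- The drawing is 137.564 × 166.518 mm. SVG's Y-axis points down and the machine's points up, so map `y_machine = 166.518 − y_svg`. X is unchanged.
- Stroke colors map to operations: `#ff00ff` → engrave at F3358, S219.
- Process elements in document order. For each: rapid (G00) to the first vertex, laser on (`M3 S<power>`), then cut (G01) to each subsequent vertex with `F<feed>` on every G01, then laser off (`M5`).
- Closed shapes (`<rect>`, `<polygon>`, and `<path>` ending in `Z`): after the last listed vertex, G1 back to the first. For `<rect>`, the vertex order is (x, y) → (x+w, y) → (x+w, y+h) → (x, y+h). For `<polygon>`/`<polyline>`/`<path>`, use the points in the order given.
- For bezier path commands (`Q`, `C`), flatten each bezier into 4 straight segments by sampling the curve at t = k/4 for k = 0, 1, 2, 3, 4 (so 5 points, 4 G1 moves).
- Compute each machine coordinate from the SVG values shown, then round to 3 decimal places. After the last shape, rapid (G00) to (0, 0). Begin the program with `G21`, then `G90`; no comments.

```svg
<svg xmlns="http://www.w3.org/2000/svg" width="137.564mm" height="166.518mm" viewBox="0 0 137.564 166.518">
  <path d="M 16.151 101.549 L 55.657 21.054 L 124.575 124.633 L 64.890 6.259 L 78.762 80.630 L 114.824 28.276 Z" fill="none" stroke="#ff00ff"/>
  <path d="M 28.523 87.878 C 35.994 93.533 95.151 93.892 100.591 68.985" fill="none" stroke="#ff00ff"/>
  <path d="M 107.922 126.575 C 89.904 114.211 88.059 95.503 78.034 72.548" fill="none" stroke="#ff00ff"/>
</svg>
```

viewBox `0 0 137.564 166.518` with mm width/height → 1 unit = 1 mm. Flip: y_m = 166.518 − y_svg.

**Shape 1** — `<path>` closed polygon, stroke `#ff00ff` → engrave (S219, F3358). Machine vertices: (16.151,64.969) → (55.657,145.464) → (124.575,41.885) → (64.890,160.259) → (78.762,85.888) → (114.824,138.242) → (16.151,64.969). Closed: final G1 returns to the first vertex.

**Shape 2** — `<path>` cubic bezier, stroke `#ff00ff` → engrave (S219, F3358). Control points (SVG): P0=(28.523,87.878), P1=(35.994,93.533), P2=(95.151,93.892), P3=(100.591,68.985); sampled at t=k/4. Machine vertices: (28.523,78.640) → (42.170,75.704) → (65.319,76.626) → (88.086,83.278) → (100.591,97.533). Open path.

**Shape 3** — `<path>` cubic bezier, stroke `#ff00ff` → engrave (S219, F3358). Control points (SVG): P0=(107.922,126.575), P1=(89.904,114.211), P2=(88.059,95.503), P3=(78.034,72.548); sampled at t=k/4. Machine vertices: (107.922,39.943) → (97.060,50.373) → (89.981,62.985) → (84.400,77.583) → (78.034,93.970). Open path.

G21
G90
G00 X16.151 Y64.969
M3 S219
G01 X55.657 Y145.464 F3358
G01 X124.575 Y41.885 F3358
G01 X64.890 Y160.259 F3358
G01 X78.762 Y85.888 F3358
G01 X114.824 Y138.242 F3358
G01 X16.151 Y64.969 F3358
M5
G00 X28.523 Y78.640
M3 S219
G01 X42.170 Y75.704 F3358
G01 X65.319 Y76.626 F3358
G01 X88.086 Y83.278 F3358
G01 X100.591 Y97.533 F3358
M5
G00 X107.922 Y39.943
M3 S219
G01 X97.060 Y50.373 F3358
G01 X89.981 Y62.985 F3358
G01 X84.400 Y77.583 F3358
G01 X78.034 Y93.970 F3358
M5
G00 X0.000 Y0.000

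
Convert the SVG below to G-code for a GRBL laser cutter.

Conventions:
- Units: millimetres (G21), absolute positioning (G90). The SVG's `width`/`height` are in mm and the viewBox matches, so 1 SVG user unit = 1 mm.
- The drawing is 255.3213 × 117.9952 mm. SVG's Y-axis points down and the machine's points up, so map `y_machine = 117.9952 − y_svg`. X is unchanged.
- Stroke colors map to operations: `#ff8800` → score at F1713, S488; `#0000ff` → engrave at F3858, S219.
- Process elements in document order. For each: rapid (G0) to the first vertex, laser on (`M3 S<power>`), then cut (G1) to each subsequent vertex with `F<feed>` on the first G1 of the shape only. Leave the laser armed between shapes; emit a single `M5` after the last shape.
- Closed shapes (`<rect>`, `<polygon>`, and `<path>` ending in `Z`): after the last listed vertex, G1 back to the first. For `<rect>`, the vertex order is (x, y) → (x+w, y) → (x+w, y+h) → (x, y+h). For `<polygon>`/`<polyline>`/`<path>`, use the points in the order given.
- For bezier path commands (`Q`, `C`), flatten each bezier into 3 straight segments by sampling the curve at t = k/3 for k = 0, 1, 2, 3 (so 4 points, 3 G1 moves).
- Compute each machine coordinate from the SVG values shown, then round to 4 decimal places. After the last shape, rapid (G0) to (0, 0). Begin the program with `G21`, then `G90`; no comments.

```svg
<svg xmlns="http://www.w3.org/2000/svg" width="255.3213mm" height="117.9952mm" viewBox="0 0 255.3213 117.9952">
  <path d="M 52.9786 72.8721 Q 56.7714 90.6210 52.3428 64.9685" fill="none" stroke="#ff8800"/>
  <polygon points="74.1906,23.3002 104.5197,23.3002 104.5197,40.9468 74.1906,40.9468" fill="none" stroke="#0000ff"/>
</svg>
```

1 u = 1 mm; y_m = 117.9952 − y.

[1] `<path>` quadratic bezier, #ff8800→score S488 F1713: (52.9786,45.1231) → (54.5936,38.1129) → (54.3817,40.7474) → (52.3428,53.0267)

[2] `<polygon>` rectangle, #0000ff→engrave S219 F3858: (74.1906,94.6950) → (104.5197,94.6950) → (104.5197,77.0484) → (74.1906,77.0484) → (74.1906,94.6950) (closed)

G21
G90
G0 X52.9786 Y45.1231
M3 S488
G1 X54.5936 Y38.1129 F1713
G1 X54.3817 Y40.7474
G1 X52.3428 Y53.0267
G0 X74.1906 Y94.6950
M3 S219
G1 X104.5197 Y94.6950 F3858
G1 X104.5197 Y77.0484
G1 X74.1906 Y77.0484
G1 X74.1906 Y94.6950
M5
G0 X0.0000 Y0.0000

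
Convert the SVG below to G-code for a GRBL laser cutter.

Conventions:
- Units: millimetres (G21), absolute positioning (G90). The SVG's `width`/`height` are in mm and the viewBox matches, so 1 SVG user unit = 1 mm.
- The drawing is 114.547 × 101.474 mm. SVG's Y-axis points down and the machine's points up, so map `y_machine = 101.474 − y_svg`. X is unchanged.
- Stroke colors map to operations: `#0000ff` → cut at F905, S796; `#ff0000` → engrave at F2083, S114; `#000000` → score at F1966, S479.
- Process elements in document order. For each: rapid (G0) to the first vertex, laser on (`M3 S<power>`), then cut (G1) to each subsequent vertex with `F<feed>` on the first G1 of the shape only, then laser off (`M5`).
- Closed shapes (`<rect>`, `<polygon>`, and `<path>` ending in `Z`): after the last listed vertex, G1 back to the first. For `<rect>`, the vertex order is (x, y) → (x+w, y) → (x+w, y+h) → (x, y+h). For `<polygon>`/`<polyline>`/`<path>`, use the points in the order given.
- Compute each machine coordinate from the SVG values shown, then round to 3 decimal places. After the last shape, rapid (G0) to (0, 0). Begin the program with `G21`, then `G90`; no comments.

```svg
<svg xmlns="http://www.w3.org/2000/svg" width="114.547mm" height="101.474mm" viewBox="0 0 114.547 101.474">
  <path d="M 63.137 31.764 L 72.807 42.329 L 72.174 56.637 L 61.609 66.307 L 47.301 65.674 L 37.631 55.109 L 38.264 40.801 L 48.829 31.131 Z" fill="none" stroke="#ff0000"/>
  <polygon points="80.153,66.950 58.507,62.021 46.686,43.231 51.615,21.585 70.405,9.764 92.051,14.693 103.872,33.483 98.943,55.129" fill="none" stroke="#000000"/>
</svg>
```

G21
G90
G0 X63.137 Y69.710
M3 S114
G1 X72.807 Y59.145 F2083
G1 X72.174 Y44.837
G1 X61.609 Y35.167
G1 X47.301 Y35.800
G1 X37.631 Y46.365
G1 X38.264 Y60.673
G1 X48.829 Y70.343
G1 X63.137 Y69.710
M5
G0 X80.153 Y34.524
M3 S479
G1 X58.507 Y39.453 F1966
G1 X46.686 Y58.243
G1 X51.615 Y79.889
G1 X70.405 Y91.710
G1 X92.051 Y86.781
G1 X103.872 Y67.991
G1 X98.943 Y46.345
G1 X80.153 Y34.524
M5
G0 X0.000 Y0.000

viewBox `0 0 114.547 101.474` with mm width/height → 1 unit = 1 mm. Flip: y_m = 101.474 − y_svg.

**Shape 1** — `<path>` regular polygon, stroke `#ff0000` → engrave (S114, F2083). Machine vertices: (63.137,69.710) → (72.807,59.145) → (72.174,44.837) → (61.609,35.167) → (47.301,35.800) → (37.631,46.365) → (38.264,60.673) → (48.829,70.343) → (63.137,69.710). Closed: final G1 returns to the first vertex.

**Shape 2** — `<polygon>` regular polygon, stroke `#000000` → score (S479, F1966). Machine vertices: (80.153,34.524) → (58.507,39.453) → (46.686,58.243) → (51.615,79.889) → (70.405,91.710) → (92.051,86.781) → (103.872,67.991) → (98.943,46.345) → (80.153,34.524). Closed: final G1 returns to the first vertex.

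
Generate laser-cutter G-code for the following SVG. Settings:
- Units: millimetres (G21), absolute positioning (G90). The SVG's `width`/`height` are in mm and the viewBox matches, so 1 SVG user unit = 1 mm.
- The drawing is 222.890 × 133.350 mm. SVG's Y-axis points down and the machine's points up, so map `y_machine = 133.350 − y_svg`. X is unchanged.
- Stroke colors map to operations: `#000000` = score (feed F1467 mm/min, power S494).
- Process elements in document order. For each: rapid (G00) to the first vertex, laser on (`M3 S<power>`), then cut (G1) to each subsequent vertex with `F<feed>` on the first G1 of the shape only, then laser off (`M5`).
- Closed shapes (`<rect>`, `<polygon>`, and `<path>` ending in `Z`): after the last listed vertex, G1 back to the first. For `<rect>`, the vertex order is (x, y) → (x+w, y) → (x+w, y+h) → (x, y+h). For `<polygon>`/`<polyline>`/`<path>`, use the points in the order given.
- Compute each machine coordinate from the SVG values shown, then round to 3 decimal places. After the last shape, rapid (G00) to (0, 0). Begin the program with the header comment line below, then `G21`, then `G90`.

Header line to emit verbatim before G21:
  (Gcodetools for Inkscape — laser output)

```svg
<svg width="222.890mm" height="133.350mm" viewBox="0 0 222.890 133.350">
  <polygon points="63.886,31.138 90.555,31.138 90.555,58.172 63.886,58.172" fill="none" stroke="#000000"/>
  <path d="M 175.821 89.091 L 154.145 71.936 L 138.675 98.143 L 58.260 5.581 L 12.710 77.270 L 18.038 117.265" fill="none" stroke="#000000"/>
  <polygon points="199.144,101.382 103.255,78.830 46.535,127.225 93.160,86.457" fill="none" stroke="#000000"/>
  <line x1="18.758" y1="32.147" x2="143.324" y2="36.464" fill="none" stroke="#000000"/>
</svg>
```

(Gcodetools for Inkscape — laser output)
G21
G90
G00 X63.886 Y102.212
M3 S494
G1 X90.555 Y102.212 F1467
G1 X90.555 Y75.178
G1 X63.886 Y75.178
G1 X63.886 Y102.212
M5
G00 X175.821 Y44.259
M3 S494
G1 X154.145 Y61.414 F1467
G1 X138.675 Y35.207
G1 X58.260 Y127.769
G1 X12.710 Y56.080
G1 X18.038 Y16.085
M5
G00 X199.144 Y31.968
M3 S494
G1 X103.255 Y54.520 F1467
G1 X46.535 Y6.125
G1 X93.160 Y46.893
G1 X199.144 Y31.968
M5
G00 X18.758 Y101.203
M3 S494
G1 X143.324 Y96.886 F1467
M5
G00 X0.000 Y0.000

viewBox `0 0 222.890 133.350` with mm width/height → 1 unit = 1 mm. Flip: y_m = 133.350 − y_svg.

**Shape 1** — `<polygon>` rectangle, stroke `#000000` → score (S494, F1467). Machine vertices: (63.886,102.212) → (90.555,102.212) → (90.555,75.178) → (63.886,75.178) → (63.886,102.212). Closed: final G1 returns to the first vertex.

**Shape 2** — `<path>` open polyline, stroke `#000000` → score (S494, F1467). Machine vertices: (175.821,44.259) → (154.145,61.414) → (138.675,35.207) → (58.260,127.769) → (12.710,56.080) → (18.038,16.085). Open path.

**Shape 3** — `<polygon>` closed polygon, stroke `#000000` → score (S494, F1467). Machine vertices: (199.144,31.968) → (103.255,54.520) → (46.535,6.125) → (93.160,46.893) → (199.144,31.968). Closed: final G1 returns to the first vertex.

**Shape 4** — `<line>` line segment, stroke `#000000` → score (S494, F1467). Machine vertices: (18.758,101.203) → (143.324,96.886). Open path.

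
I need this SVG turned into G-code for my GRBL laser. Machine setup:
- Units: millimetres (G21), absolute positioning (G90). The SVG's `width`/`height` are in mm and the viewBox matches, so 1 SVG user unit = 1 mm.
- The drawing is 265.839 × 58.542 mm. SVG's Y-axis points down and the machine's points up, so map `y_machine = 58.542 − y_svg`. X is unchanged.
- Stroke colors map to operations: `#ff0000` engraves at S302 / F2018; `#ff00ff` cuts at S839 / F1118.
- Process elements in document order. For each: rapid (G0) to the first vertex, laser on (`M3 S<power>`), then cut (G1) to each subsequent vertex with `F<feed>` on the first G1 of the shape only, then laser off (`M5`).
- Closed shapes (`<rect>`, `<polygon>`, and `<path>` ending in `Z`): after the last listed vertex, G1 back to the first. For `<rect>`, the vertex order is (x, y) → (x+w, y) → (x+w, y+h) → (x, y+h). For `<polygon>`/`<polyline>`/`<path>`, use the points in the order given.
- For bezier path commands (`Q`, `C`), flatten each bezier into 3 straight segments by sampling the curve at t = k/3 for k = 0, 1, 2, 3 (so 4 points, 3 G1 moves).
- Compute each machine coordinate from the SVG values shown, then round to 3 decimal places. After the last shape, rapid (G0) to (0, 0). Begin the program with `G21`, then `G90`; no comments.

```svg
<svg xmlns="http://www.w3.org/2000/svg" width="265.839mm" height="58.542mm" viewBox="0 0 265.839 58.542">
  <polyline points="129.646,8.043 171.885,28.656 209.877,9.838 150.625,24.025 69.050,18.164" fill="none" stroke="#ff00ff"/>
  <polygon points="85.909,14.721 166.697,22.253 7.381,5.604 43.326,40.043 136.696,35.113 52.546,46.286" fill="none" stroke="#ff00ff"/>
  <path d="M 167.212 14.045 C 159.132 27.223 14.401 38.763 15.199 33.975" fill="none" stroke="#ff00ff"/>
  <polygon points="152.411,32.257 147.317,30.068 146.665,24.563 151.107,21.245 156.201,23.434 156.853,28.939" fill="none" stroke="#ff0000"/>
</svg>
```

Since the viewBox matches the mm dimensions, user units are millimetres directly. The only transform is the Y-flip y_m = 58.542 − y_svg.

Shape 1 is a open polyline drawn with `<polyline>`. Its stroke #ff00ff means cut at S839, F1118. After flipping Y the toolpath is (129.646,50.499) → (171.885,29.886) → (209.877,48.704) → (150.625,34.517) → (69.050,40.378).

Shape 2 is a closed polygon drawn with `<polygon>`. Its stroke #ff00ff means cut at S839, F1118. After flipping Y the toolpath is (85.909,43.821) → (166.697,36.289) → (7.381,52.938) → (43.326,18.499) → (136.696,23.429) → (52.546,12.256) → (85.909,43.821), returning to the start.

Shape 3 is a cubic bezier drawn with `<path>`. Its stroke #ff00ff means cut at S839, F1118. After flipping Y the toolpath is (167.212,44.497) → (124.033,32.409) → (52.460,24.678) → (15.199,24.567).

Shape 4 is a regular polygon drawn with `<polygon>`. Its stroke #ff0000 means engrave at S302, F2018. After flipping Y the toolpath is (152.411,26.285) → (147.317,28.474) → (146.665,33.979) → (151.107,37.297) → (156.201,35.108) → (156.853,29.603) → (152.411,26.285), returning to the start.

G21
G90
G0 X129.646 Y50.499
M3 S839
G1 X171.885 Y29.886 F1118
G1 X209.877 Y48.704
G1 X150.625 Y34.517
G1 X69.050 Y40.378
M5
G0 X85.909 Y43.821
M3 S839
G1 X166.697 Y36.289 F1118
G1 X7.381 Y52.938
G1 X43.326 Y18.499
G1 X136.696 Y23.429
G1 X52.546 Y12.256
G1 X85.909 Y43.821
M5
G0 X167.212 Y44.497
M3 S839
G1 X124.033 Y32.409 F1118
G1 X52.460 Y24.678
G1 X15.199 Y24.567
M5
G0 X152.411 Y26.285
M3 S302
G1 X147.317 Y28.474 F2018
G1 X146.665 Y33.979
G1 X151.107 Y37.297
G1 X156.201 Y35.108
G1 X156.853 Y29.603
G1 X152.411 Y26.285
M5
G0 X0.000 Y0.000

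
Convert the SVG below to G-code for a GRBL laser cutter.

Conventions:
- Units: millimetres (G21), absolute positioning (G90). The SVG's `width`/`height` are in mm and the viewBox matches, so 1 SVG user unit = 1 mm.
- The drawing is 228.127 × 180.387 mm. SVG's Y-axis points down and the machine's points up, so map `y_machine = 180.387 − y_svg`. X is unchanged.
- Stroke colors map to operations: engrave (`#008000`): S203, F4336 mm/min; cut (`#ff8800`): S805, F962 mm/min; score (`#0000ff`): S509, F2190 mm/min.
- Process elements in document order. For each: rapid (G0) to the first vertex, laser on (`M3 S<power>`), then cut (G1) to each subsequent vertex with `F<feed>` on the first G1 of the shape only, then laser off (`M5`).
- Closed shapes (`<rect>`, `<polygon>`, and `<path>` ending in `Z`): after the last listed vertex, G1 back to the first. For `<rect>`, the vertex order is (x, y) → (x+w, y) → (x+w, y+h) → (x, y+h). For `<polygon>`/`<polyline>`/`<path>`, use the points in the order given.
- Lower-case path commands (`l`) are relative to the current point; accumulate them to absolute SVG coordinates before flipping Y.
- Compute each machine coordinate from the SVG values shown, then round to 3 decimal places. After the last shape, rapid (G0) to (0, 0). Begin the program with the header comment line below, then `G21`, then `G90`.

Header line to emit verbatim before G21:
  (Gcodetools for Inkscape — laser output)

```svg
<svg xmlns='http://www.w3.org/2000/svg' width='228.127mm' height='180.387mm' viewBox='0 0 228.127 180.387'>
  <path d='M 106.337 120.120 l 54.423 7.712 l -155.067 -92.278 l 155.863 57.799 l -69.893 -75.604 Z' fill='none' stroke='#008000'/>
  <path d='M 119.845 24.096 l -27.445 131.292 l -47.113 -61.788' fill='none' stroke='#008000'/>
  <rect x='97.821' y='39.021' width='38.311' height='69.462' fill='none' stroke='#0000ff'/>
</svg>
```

(Gcodetools for Inkscape — laser output)
G21
G90
G0 X106.337 Y60.267
M3 S203
G1 X160.760 Y52.555 F4336
G1 X5.693 Y144.833
G1 X161.556 Y87.034
G1 X91.663 Y162.638
G1 X106.337 Y60.267
M5
G0 X119.845 Y156.291
M3 S203
G1 X92.400 Y24.999 F4336
G1 X45.287 Y86.787
M5
G0 X97.821 Y141.366
M3 S509
G1 X136.132 Y141.366 F2190
G1 X136.132 Y71.904
G1 X97.821 Y71.904
G1 X97.821 Y141.366
M5
G0 X0.000 Y0.000

Since the viewBox matches the mm dimensions, user units are millimetres directly. The only transform is the Y-flip y_m = 180.387 − y_svg.

Shape 1 is a closed polygon drawn with `<path>`. Its stroke #008000 means engrave at S203, F4336. After flipping Y the toolpath is (106.337,60.267) → (160.760,52.555) → (5.693,144.833) → (161.556,87.034) → (91.663,162.638) → (106.337,60.267), returning to the start.

Shape 2 is a open polyline drawn with `<path>`. Its stroke #008000 means engrave at S203, F4336. After flipping Y the toolpath is (119.845,156.291) → (92.400,24.999) → (45.287,86.787).

Shape 3 is a rectangle drawn with `<rect>`. Its stroke #0000ff means score at S509, F2190. After flipping Y the toolpath is (97.821,141.366) → (136.132,141.366) → (136.132,71.904) → (97.821,71.904) → (97.821,141.366), returning to the start.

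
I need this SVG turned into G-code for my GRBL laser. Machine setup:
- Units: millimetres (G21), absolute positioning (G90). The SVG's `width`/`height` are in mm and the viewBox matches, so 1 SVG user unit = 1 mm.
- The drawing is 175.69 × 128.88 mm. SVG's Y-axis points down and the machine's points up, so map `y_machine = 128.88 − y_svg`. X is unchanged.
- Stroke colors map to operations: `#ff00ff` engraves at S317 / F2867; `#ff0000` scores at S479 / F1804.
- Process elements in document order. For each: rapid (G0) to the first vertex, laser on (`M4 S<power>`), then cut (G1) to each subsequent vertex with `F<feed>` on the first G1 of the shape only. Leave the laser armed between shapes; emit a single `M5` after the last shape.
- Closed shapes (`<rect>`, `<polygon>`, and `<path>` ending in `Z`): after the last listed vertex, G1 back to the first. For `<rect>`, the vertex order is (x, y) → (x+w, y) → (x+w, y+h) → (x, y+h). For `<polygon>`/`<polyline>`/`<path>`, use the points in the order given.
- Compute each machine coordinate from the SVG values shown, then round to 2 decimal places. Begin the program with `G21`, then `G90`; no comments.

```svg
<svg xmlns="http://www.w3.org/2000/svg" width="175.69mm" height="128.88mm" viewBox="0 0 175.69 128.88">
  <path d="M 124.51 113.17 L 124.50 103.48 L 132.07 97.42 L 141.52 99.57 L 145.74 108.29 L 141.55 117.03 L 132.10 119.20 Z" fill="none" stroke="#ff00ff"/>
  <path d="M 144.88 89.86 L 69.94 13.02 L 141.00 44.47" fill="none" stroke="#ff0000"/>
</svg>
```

1 u = 1 mm; y_m = 128.88 − y.

[1] `<path>` regular polygon, #ff00ff→engrave S317 F2867: (124.51,15.71) → (124.50,25.40) → (132.07,31.46) → (141.52,29.31) → (145.74,20.59) → (141.55,11.85) → (132.10,9.68) → (124.51,15.71) (closed)

[2] `<path>` open polyline, #ff0000→score S479 F1804: (144.88,39.02) → (69.94,115.86) → (141.00,84.41)

G21
G90
G0 X124.51 Y15.71
M4 S317
G1 X124.50 Y25.40 F2867
G1 X132.07 Y31.46
G1 X141.52 Y29.31
G1 X145.74 Y20.59
G1 X141.55 Y11.85
G1 X132.10 Y9.68
G1 X124.51 Y15.71
G0 X144.88 Y39.02
M4 S479
G1 X69.94 Y115.86 F1804
G1 X141.00 Y84.41
M5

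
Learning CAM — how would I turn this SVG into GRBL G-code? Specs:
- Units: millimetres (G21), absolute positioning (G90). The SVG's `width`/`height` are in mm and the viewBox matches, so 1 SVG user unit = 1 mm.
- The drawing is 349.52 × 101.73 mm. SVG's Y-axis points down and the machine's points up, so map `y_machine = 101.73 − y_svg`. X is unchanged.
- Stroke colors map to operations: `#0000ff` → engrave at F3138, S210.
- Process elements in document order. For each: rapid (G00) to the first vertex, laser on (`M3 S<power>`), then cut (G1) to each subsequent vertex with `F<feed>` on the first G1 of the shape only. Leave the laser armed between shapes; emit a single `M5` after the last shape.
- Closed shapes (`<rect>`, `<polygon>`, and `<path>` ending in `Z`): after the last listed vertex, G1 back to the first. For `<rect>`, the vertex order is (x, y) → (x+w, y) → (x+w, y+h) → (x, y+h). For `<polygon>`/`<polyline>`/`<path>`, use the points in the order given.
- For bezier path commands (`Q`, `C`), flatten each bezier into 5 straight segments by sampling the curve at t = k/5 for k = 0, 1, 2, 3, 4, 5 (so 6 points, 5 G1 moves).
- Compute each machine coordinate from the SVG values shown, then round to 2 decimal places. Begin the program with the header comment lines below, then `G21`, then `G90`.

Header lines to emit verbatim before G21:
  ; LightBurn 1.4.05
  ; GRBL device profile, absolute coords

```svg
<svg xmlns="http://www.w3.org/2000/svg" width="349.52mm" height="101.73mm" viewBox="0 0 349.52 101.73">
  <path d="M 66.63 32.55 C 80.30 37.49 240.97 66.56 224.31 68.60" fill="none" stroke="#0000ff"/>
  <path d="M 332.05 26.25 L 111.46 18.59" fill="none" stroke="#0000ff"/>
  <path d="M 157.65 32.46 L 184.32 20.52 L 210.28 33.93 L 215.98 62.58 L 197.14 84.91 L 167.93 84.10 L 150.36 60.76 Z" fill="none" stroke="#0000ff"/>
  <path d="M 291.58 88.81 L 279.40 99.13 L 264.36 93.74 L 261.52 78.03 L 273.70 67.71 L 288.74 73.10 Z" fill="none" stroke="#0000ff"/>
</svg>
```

1 u = 1 mm; y_m = 101.73 − y.

[1] `<path>` cubic bezier, #0000ff→engrave S210 F3138: (66.63,69.18) → (89.88,63.73) → (132.84,54.94) → (179.94,45.28) → (215.62,37.19) → (224.31,33.13)

[2] `<path>` line segment, #0000ff→engrave S210 F3138: (332.05,75.48) → (111.46,83.14)

[3] `<path>` regular polygon, #0000ff→engrave S210 F3138: (157.65,69.27) → (184.32,81.21) → (210.28,67.80) → (215.98,39.15) → (197.14,16.82) → (167.93,17.63) → (150.36,40.97) → (157.65,69.27) (closed)

[4] `<path>` regular polygon, #0000ff→engrave S210 F3138: (291.58,12.92) → (279.40,2.60) → (264.36,7.99) → (261.52,23.70) → (273.70,34.02) → (288.74,28.63) → (291.58,12.92) (closed)

; LightBurn 1.4.05
; GRBL device profile, absolute coords
G21
G90
G00 X66.63 Y69.18
M3 S210
G1 X89.88 Y63.73 F3138
G1 X132.84 Y54.94
G1 X179.94 Y45.28
G1 X215.62 Y37.19
G1 X224.31 Y33.13
G00 X332.05 Y75.48
M3 S210
G1 X111.46 Y83.14 F3138
G00 X157.65 Y69.27
M3 S210
G1 X184.32 Y81.21 F3138
G1 X210.28 Y67.80
G1 X215.98 Y39.15
G1 X197.14 Y16.82
G1 X167.93 Y17.63
G1 X150.36 Y40.97
G1 X157.65 Y69.27
G00 X291.58 Y12.92
M3 S210
G1 X279.40 Y2.60 F3138
G1 X264.36 Y7.99
G1 X261.52 Y23.70
G1 X273.70 Y34.02
G1 X288.74 Y28.63
G1 X291.58 Y12.92
M5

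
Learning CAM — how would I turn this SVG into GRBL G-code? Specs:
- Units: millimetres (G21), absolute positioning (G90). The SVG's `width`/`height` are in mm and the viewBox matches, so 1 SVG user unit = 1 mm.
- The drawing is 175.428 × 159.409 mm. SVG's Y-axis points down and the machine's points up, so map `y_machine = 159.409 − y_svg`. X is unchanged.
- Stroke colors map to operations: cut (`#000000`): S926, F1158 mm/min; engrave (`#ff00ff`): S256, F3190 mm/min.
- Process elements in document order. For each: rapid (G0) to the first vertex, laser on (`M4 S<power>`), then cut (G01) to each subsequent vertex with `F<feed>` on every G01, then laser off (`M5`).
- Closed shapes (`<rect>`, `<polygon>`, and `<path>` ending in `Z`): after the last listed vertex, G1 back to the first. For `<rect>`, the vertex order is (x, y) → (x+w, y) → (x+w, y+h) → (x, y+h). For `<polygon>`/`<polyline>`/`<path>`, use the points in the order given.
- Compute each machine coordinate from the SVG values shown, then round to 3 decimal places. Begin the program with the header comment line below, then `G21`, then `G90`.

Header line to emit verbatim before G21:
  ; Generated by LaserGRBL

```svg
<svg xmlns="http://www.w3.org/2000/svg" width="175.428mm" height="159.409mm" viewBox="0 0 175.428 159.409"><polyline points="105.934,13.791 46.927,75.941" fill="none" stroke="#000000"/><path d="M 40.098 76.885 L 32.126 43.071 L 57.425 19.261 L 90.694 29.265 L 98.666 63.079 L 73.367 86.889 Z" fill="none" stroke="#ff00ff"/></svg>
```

; Generated by LaserGRBL
G21
G90
G0 X105.934 Y145.618
M4 S926
G01 X46.927 Y83.468 F1158
M5
G0 X40.098 Y82.524
M4 S256
G01 X32.126 Y116.338 F3190
G01 X57.425 Y140.148 F3190
G01 X90.694 Y130.144 F3190
G01 X98.666 Y96.330 F3190
G01 X73.367 Y72.520 F3190
G01 X40.098 Y82.524 F3190
M5

viewBox `0 0 175.428 159.409` with mm width/height → 1 unit = 1 mm. Flip: y_m = 159.409 − y_svg.

**Shape 1** — `<polyline>` line segment, stroke `#000000` → cut (S926, F1158). Machine vertices: (105.934,145.618) → (46.927,83.468). Open path.

**Shape 2** — `<path>` regular polygon, stroke `#ff00ff` → engrave (S256, F3190). Machine vertices: (40.098,82.524) → (32.126,116.338) → (57.425,140.148) → (90.694,130.144) → (98.666,96.330) → (73.367,72.520) → (40.098,82.524). Closed: final G1 returns to the first vertex.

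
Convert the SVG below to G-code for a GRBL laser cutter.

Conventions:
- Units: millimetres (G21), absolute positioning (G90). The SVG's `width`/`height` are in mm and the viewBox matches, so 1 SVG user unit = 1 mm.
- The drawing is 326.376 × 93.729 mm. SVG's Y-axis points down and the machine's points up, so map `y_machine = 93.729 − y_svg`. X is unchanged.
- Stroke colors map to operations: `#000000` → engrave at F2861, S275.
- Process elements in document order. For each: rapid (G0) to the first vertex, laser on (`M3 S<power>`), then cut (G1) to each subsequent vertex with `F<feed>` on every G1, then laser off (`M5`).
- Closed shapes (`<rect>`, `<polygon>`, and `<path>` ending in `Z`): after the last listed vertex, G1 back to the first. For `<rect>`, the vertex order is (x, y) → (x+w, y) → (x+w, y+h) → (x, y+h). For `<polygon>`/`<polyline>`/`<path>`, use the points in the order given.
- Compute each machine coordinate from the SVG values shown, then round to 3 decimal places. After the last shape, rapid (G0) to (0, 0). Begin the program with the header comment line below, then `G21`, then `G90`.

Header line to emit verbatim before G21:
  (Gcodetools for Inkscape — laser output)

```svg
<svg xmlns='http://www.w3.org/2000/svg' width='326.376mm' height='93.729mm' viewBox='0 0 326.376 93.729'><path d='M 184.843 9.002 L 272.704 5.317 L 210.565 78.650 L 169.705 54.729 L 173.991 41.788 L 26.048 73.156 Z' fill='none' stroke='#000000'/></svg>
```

(Gcodetools for Inkscape — laser output)
G21
G90
G0 X184.843 Y84.727
M3 S275
G1 X272.704 Y88.412 F2861
G1 X210.565 Y15.079 F2861
G1 X169.705 Y39.000 F2861
G1 X173.991 Y51.941 F2861
G1 X26.048 Y20.573 F2861
G1 X184.843 Y84.727 F2861
M5
G0 X0.000 Y0.000

viewBox `0 0 326.376 93.729` with mm width/height → 1 unit = 1 mm. Flip: y_m = 93.729 − y_svg.

**Shape 1** — `<path>` closed polygon, stroke `#000000` → engrave (S275, F2861). Machine vertices: (184.843,84.727) → (272.704,88.412) → (210.565,15.079) → (169.705,39.000) → (173.991,51.941) → (26.048,20.573) → (184.843,84.727). Closed: final G1 returns to the first vertex.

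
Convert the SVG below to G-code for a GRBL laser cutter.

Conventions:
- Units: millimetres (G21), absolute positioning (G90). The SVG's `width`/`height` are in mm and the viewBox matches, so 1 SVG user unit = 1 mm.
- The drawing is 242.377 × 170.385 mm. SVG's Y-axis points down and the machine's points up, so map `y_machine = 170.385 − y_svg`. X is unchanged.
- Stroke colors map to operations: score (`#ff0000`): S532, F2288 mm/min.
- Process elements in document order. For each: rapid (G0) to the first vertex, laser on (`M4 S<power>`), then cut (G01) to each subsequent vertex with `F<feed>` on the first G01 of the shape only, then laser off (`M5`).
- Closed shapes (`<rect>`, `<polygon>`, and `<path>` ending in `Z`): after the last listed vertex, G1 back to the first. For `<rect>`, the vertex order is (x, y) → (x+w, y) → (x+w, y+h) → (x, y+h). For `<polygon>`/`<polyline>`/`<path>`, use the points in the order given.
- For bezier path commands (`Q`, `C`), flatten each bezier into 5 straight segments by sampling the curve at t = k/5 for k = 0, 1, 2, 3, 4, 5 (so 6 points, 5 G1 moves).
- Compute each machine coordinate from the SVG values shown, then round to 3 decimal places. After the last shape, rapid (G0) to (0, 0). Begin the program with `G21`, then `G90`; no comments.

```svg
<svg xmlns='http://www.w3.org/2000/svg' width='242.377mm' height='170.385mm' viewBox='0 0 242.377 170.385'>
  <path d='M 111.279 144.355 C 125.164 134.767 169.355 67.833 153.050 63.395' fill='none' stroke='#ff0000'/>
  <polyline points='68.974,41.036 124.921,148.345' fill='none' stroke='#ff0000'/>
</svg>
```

G21
G90
G0 X111.279 Y26.030
M4 S532
G01 X122.520 Y37.706 F2288
G01 X136.677 Y57.392
G01 X149.389 Y79.336
G01 X156.300 Y97.786
G01 X153.050 Y106.990
M5
G0 X68.974 Y129.349
M4 S532
G01 X124.921 Y22.040 F2288
M5
G0 X0.000 Y0.000

1 u = 1 mm; y_m = 170.385 − y.

[1] `<path>` cubic bezier, #ff0000→score S532 F2288: (111.279,26.030) → (122.520,37.706) → (136.677,57.392) → (149.389,79.336) → (156.300,97.786) → (153.050,106.990)

[2] `<polyline>` line segment, #ff0000→score S532 F2288: (68.974,129.349) → (124.921,22.040)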